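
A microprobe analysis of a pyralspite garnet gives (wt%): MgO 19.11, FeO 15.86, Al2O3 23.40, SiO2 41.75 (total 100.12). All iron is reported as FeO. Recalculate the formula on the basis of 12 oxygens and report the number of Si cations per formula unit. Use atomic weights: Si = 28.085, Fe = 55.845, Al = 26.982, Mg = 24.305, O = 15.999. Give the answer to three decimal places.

19.11 wt% MgO ÷ 40.304 g/mol = 0.47415 mol, giving 0.47415 Mg and 0.47415 O.
15.86 wt% FeO ÷ 71.844 g/mol = 0.22076 mol, giving 0.22076 Fe and 0.22076 O.
23.40 wt% Al2O3 ÷ 101.961 g/mol = 0.22950 mol, giving 0.45900 Al and 0.68850 O.
41.75 wt% SiO2 ÷ 60.083 g/mol = 0.69487 mol, giving 0.69487 Si and 1.38974 O.
Oxygen sums to 2.77315; scaling by 12/2.77315 = 4.32721 puts the formula on 12 O.
Si: 0.69487 × 4.32721 = 3.007 atoms per formula unit.

3.007 Si apfu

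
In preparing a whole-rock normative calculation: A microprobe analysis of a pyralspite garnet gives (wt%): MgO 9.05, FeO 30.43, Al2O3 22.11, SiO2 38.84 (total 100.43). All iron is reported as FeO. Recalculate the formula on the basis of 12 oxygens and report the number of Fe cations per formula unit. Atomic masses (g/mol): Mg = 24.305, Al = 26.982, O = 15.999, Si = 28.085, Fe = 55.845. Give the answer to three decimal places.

MgO: 9.05/40.304 = 0.22454 mol → 0.22454 mol Mg, 0.22454 mol O.
FeO: 30.43/71.844 = 0.42356 mol → 0.42356 mol Fe, 0.42356 mol O.
Al2O3: 22.11/101.961 = 0.21685 mol → 0.43370 mol Al, 0.65055 mol O.
SiO2: 38.84/60.083 = 0.64644 mol → 0.64644 mol Si, 1.29288 mol O.
Total oxygen = 2.59153 mol. Normalization factor = 12/2.59153 = 4.63047.
Fe per 12 O = 0.42356 × 4.63047 = 1.961.

1.961 Fe apfu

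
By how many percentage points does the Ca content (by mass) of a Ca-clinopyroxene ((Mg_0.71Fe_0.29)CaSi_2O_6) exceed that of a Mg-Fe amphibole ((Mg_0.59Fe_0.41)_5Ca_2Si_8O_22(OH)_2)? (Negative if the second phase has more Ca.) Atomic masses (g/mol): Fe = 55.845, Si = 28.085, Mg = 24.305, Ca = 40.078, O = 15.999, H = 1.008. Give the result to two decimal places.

Ca in (Mg_0.71Fe_0.29)CaSi_2O_6: molar mass 225.694 g/mol; 1×40.078 = 40.078 g → 17.76 wt%.
Ca in (Mg_0.59Fe_0.41)_5Ca_2Si_8O_22(OH)_2: molar mass 877.010 g/mol; 2×40.078 = 80.156 g → 9.14 wt%.
Difference = 17.76 − 9.14 = 8.62 percentage points.

8.62 percentage points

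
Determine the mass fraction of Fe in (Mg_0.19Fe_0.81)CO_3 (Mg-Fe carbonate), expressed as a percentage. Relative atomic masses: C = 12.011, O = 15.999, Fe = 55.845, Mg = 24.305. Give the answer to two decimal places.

41.17 wt%

M((Mg_0.19Fe_0.81)CO_3) = 109.860 g/mol.
Fe contributes 0.81 × 55.845 = 45.234 g per mole.
45.234/109.860 = 0.4117 → 41.17%.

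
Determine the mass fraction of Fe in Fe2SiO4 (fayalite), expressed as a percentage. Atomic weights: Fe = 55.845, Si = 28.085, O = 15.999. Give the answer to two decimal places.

54.81 mass %

Formula mass = 2·55.845 + 1·28.085 + 4·15.999 = 203.771 g/mol, of which 111.690 g is Fe.
So Fe makes up 111.690/203.771 = 0.5481 of the mass, i.e. 54.81%.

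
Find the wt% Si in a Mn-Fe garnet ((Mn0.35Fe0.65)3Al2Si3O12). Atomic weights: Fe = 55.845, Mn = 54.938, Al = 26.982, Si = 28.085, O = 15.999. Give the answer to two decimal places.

Formula mass = 1.05·54.938 + 1.95·55.845 + 2·26.982 + 3·28.085 + 12·15.999 = 496.790 g/mol, of which 84.255 g is Si.
So Si makes up 84.255/496.790 = 0.1696 of the mass, i.e. 16.96%.

16.96 weight percent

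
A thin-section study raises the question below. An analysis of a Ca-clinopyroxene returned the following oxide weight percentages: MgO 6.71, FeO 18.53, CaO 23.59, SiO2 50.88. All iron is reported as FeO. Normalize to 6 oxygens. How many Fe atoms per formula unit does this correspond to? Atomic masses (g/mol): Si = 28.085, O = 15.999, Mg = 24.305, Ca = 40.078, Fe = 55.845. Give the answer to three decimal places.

0.610 Fe apfu

6.71 wt% MgO ÷ 40.304 g/mol = 0.16648 mol, giving 0.16648 Mg and 0.16648 O.
18.53 wt% FeO ÷ 71.844 g/mol = 0.25792 mol, giving 0.25792 Fe and 0.25792 O.
23.59 wt% CaO ÷ 56.077 g/mol = 0.42067 mol, giving 0.42067 Ca and 0.42067 O.
50.88 wt% SiO2 ÷ 60.083 g/mol = 0.84683 mol, giving 0.84683 Si and 1.69366 O.
Oxygen sums to 2.53873; scaling by 6/2.53873 = 2.36339 puts the formula on 6 O.
Fe: 0.25792 × 2.36339 = 0.610 atoms per formula unit.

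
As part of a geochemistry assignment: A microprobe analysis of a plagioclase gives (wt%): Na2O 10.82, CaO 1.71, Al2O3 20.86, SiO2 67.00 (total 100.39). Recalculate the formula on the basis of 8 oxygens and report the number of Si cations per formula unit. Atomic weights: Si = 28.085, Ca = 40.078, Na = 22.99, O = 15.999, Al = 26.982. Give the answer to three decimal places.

2.926 Si apfu

10.82 wt% Na2O ÷ 61.979 g/mol = 0.17458 mol, giving 0.34916 Na and 0.17458 O.
1.71 wt% CaO ÷ 56.077 g/mol = 0.03049 mol, giving 0.03049 Ca and 0.03049 O.
20.86 wt% Al2O3 ÷ 101.961 g/mol = 0.20459 mol, giving 0.40918 Al and 0.61377 O.
67.00 wt% SiO2 ÷ 60.083 g/mol = 1.11512 mol, giving 1.11512 Si and 2.23024 O.
Oxygen sums to 3.04908; scaling by 8/3.04908 = 2.62374 puts the formula on 8 O.
Si: 1.11512 × 2.62374 = 2.926 atoms per formula unit.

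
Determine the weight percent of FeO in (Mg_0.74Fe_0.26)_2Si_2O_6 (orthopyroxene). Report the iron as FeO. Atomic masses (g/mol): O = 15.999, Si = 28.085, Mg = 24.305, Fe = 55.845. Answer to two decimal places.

M((Mg_0.74Fe_0.26)_2Si_2O_6) = 217.175 g/mol; M(FeO) = 71.844 g/mol.
Moles FeO per formula unit = 0.52 Fe ÷ 1 = 0.5200.
FeO fraction = (0.5200 × 71.844) / 217.175 = 37.359/217.175 = 0.1720.

17.20 wt%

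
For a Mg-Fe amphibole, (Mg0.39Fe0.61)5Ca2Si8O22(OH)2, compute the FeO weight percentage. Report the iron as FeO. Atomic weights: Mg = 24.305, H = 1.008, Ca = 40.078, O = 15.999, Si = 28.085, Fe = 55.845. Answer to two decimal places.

M((Mg0.39Fe0.61)5Ca2Si8O22(OH)2) = 908.550 g/mol; M(FeO) = 71.844 g/mol.
Moles FeO per formula unit = 3.05 Fe ÷ 1 = 3.0500.
FeO fraction = (3.0500 × 71.844) / 908.550 = 219.124/908.550 = 0.2412.

24.12 wt%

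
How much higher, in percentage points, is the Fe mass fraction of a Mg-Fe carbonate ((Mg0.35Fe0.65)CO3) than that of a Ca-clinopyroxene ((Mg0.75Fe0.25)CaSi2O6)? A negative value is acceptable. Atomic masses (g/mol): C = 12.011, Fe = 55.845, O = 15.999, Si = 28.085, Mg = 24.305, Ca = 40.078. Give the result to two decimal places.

28.41 percentage points

Fe in (Mg0.35Fe0.65)CO3: molar mass 104.814 g/mol; 0.65×55.845 = 36.299 g → 34.63 wt%.
Fe in (Mg0.75Fe0.25)CaSi2O6: molar mass 224.432 g/mol; 0.25×55.845 = 13.961 g → 6.22 wt%.
Difference = 34.63 − 6.22 = 28.41 percentage points.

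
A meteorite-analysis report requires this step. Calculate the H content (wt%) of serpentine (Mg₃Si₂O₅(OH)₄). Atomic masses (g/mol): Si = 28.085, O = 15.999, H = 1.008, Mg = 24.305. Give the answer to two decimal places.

1.46 wt%

Formula mass = 3×24.305 + 2×28.085 + 9×15.999 + 4×1.008 = 277.108 g/mol, of which 4.032 g is H.
So H makes up 4.032/277.108 = 0.0146 of the mass, i.e. 1.46%.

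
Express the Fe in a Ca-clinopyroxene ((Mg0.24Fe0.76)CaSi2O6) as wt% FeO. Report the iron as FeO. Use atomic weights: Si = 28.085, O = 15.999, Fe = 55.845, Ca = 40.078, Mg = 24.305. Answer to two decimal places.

22.70 wt%

Formula mass = 240.517 g/mol.
0.76 Fe → 0.7600 mol FeO per formula unit; M(FeO) = 71.844, so FeO mass = 54.601 g.
54.601/240.517 × 100 = 22.70 wt%.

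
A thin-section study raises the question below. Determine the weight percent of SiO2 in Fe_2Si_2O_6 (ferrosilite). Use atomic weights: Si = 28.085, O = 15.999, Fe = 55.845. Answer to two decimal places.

Molar mass of Fe_2Si_2O_6 = 2·55.845 + 2·28.085 + 6·15.999 = 263.854 g/mol.
Each formula unit contains 2 Si, equivalent to 2/1 = 2.0000 mol SiO2.
M(SiO2) = 1×28.085 + 2×15.999 = 60.083 g/mol.
Mass of SiO2 per formula unit = 2.0000 × 60.083 = 120.166 g.
SiO2 wt% = 120.166 / 263.854 × 100 = 45.54%.

45.54 wt%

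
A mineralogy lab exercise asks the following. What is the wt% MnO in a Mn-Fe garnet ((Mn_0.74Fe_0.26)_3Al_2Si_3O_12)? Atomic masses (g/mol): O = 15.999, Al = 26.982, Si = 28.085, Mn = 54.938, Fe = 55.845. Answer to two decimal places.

31.77 wt%

Formula mass = 495.728 g/mol.
2.22 Mn → 2.2200 mol MnO per formula unit; M(MnO) = 70.937, so MnO mass = 157.480 g.
157.480/495.728 × 100 = 31.77 wt%.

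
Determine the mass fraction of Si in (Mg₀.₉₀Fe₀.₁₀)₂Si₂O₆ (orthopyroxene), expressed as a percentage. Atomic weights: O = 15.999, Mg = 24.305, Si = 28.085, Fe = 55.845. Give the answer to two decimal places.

M((Mg₀.₉₀Fe₀.₁₀)₂Si₂O₆) = 207.082 g/mol.
Si contributes 2 × 28.085 = 56.170 g per mole.
56.170/207.082 = 0.2712 → 27.12%.

27.12 weight percent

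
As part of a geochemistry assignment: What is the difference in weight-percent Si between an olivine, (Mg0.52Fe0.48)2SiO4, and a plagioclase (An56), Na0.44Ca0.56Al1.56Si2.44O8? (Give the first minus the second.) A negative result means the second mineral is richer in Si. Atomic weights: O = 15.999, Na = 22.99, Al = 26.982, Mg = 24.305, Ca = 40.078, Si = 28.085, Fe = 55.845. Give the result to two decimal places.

-8.84 percentage points

First mineral: 28.085 g Si in 170.969 g formula = 16.43 wt% Si.
Second mineral: 68.527 g Si in 271.171 g formula = 25.27 wt% Si.
16.43% − 25.27% gives a difference of -8.84 percentage points.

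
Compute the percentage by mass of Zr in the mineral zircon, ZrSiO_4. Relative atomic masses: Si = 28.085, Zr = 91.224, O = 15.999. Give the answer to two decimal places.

49.77 wt%

Formula mass = 1·91.224 + 1·28.085 + 4·15.999 = 183.305 g/mol, of which 91.224 g is Zr.
So Zr makes up 91.224/183.305 = 0.4977 of the mass, i.e. 49.77%.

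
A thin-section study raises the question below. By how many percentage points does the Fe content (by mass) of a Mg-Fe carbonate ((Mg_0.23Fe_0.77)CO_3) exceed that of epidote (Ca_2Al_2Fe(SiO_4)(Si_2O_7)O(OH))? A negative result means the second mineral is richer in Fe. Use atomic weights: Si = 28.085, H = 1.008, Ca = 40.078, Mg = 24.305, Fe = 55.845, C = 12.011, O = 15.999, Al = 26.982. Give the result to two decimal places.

First mineral: 43.001 g Fe in 108.599 g formula = 39.60 wt% Fe.
Second mineral: 55.845 g Fe in 483.215 g formula = 11.56 wt% Fe.
39.60% − 11.56% gives a difference of 28.04 percentage points.

28.04 percentage points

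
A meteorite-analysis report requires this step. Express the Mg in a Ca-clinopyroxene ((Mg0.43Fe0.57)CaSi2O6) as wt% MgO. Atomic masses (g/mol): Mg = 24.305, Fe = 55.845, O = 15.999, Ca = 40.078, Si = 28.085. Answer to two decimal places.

7.39 wt%

M((Mg0.43Fe0.57)CaSi2O6) = 234.525 g/mol; M(MgO) = 40.304 g/mol.
Moles MgO per formula unit = 0.43 Mg ÷ 1 = 0.4300.
MgO fraction = (0.4300 × 40.304) / 234.525 = 17.331/234.525 = 0.0739.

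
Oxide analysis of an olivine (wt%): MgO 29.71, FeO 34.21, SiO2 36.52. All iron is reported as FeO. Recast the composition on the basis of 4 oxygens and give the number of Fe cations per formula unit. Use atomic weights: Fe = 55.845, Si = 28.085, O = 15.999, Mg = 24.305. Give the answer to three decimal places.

0.784 Fe apfu

MgO (M=40.304): mol = 0.73715; Mg = 0.73715, O = 0.73715.
FeO (M=71.844): mol = 0.47617; Fe = 0.47617, O = 0.47617.
SiO2 (M=60.083): mol = 0.60783; Si = 0.60783, O = 1.21566.
ΣO = 2.42898; factor = 4/ΣO = 1.64678.
Fe apfu = 0.47617 × 1.64678 = 0.784.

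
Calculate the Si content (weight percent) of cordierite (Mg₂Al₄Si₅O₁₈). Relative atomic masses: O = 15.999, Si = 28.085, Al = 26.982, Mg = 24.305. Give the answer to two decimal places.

Molar mass of Mg₂Al₄Si₅O₁₈: 2*24.305 + 4*26.982 + 5*28.085 + 18*15.999 = 584.945 g/mol.
Mass of Si per formula unit: 5 × 28.085 = 140.425 g.
Weight fraction Si = 140.425 / 584.945 = 0.2401.

24.01 weight percent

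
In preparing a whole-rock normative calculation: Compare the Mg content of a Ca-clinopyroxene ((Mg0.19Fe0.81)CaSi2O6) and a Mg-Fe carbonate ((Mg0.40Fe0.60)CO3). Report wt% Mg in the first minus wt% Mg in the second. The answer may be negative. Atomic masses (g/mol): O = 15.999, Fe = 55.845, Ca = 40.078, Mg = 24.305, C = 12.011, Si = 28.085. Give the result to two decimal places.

Mg in (Mg0.19Fe0.81)CaSi2O6: molar mass 242.094 g/mol; 0.19×24.305 = 4.618 g → 1.91 wt%.
Mg in (Mg0.40Fe0.60)CO3: molar mass 103.237 g/mol; 0.40×24.305 = 9.722 g → 9.42 wt%.
Difference = 1.91 − 9.42 = -7.51 percentage points.

-7.51 percentage points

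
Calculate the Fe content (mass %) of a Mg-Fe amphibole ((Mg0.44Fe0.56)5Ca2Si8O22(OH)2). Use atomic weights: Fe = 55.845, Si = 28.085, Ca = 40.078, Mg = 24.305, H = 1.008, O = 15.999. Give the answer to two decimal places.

17.36 mass %

Molar mass of (Mg0.44Fe0.56)5Ca2Si8O22(OH)2: 2.20*24.305 + 2.80*55.845 + 2*40.078 + 8*28.085 + 24*15.999 + 2*1.008 = 900.665 g/mol.
Mass of Fe per formula unit: 2.80 × 55.845 = 156.366 g.
Weight fraction Fe = 156.366 / 900.665 = 0.1736.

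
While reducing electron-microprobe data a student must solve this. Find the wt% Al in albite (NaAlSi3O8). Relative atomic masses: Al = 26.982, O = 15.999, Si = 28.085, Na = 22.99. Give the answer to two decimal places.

M(NaAlSi3O8) = 262.219 g/mol.
Al contributes 1 × 26.982 = 26.982 g per mole.
26.982/262.219 = 0.1029 → 10.29%.

10.29 mass %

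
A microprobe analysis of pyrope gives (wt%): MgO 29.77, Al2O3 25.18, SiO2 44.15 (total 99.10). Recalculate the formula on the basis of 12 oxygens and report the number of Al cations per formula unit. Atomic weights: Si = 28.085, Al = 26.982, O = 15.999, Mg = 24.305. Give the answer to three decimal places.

29.77 wt% MgO ÷ 40.304 g/mol = 0.73864 mol, giving 0.73864 Mg and 0.73864 O.
25.18 wt% Al2O3 ÷ 101.961 g/mol = 0.24696 mol, giving 0.49392 Al and 0.74088 O.
44.15 wt% SiO2 ÷ 60.083 g/mol = 0.73482 mol, giving 0.73482 Si and 1.46964 O.
Oxygen sums to 2.94916; scaling by 12/2.94916 = 4.06896 puts the formula on 12 O.
Al: 0.49392 × 4.06896 = 2.010 atoms per formula unit.

2.010 Al apfu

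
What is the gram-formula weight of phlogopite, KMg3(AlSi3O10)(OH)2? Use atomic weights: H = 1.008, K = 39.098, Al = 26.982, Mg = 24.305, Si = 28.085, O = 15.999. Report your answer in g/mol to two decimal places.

K: 1 × 39.098 = 39.0980
Mg: 3 × 24.305 = 72.9150
Al: 1 × 26.982 = 26.9820
Si: 3 × 28.085 = 84.2550
O: 12 × 15.999 = 191.9880
H: 2 × 1.008 = 2.0160
Summing the contributions gives the formula mass.

417.25 g/mol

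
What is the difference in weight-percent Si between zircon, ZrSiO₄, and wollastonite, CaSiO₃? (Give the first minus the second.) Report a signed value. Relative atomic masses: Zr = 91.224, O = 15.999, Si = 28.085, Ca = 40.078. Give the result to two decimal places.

-8.86 percentage points

First mineral: 28.085 g Si in 183.305 g formula = 15.32 wt% Si.
Second mineral: 28.085 g Si in 116.160 g formula = 24.18 wt% Si.
15.32% − 24.18% gives a difference of -8.86 percentage points.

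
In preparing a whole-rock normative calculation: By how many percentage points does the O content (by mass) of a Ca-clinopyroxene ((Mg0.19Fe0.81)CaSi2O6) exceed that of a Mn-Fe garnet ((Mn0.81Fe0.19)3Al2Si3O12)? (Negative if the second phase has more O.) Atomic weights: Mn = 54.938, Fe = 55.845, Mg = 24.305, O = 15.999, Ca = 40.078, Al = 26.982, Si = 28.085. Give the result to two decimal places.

0.91 percentage points

M((Mg0.19Fe0.81)CaSi2O6) = 242.094 g/mol, so wt% O = 95.994/242.094 × 100 = 39.65%.
M((Mn0.81Fe0.19)3Al2Si3O12) = 495.538 g/mol, so wt% O = 191.988/495.538 × 100 = 38.74%.
39.65 − 38.74 = 0.91 pp.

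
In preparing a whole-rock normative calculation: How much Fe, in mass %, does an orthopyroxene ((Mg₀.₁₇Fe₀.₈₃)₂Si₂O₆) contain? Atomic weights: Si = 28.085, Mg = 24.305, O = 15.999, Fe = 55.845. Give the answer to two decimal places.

Molar mass of (Mg₀.₁₇Fe₀.₈₃)₂Si₂O₆: 0.34*24.305 + 1.66*55.845 + 2*28.085 + 6*15.999 = 253.130 g/mol.
Mass of Fe per formula unit: 1.66 × 55.845 = 92.703 g.
Weight fraction Fe = 92.703 / 253.130 = 0.3662.

36.62 mass %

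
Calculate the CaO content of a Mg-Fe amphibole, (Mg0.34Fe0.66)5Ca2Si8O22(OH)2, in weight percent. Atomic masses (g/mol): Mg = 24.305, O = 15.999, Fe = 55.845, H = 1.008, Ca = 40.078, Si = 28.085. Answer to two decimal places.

12.24 wt%

M((Mg0.34Fe0.66)5Ca2Si8O22(OH)2) = 916.435 g/mol; M(CaO) = 56.077 g/mol.
Moles CaO per formula unit = 2 Ca ÷ 1 = 2.0000.
CaO fraction = (2.0000 × 56.077) / 916.435 = 112.154/916.435 = 0.1224.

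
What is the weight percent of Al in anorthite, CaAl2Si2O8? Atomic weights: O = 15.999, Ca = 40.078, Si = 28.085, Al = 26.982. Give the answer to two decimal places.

Molar mass of CaAl2Si2O8: 1×40.078 + 2×26.982 + 2×28.085 + 8×15.999 = 278.204 g/mol.
Mass of Al per formula unit: 2 × 26.982 = 53.964 g.
Weight fraction Al = 53.964 / 278.204 = 0.1940.

19.40 wt%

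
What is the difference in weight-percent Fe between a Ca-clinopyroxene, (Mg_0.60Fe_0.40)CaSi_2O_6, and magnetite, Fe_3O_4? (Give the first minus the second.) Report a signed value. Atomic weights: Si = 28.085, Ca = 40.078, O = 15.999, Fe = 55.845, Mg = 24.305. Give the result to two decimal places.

First mineral: 22.338 g Fe in 229.163 g formula = 9.75 wt% Fe.
Second mineral: 167.535 g Fe in 231.531 g formula = 72.36 wt% Fe.
9.75% − 72.36% gives a difference of -62.61 percentage points.

-62.61 percentage points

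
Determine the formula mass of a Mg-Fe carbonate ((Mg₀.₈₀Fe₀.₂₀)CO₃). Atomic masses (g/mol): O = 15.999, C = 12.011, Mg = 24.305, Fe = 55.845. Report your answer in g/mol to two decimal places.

M = 0.80*24.305 + 0.20*55.845 + 1*12.011 + 3*15.999

90.62 g/mol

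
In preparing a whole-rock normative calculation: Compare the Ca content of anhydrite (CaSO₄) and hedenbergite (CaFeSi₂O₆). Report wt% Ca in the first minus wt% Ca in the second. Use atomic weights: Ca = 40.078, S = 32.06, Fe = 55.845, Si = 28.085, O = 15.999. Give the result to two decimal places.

Ca in CaSO₄: molar mass 136.134 g/mol; 1×40.078 = 40.078 g → 29.44 wt%.
Ca in CaFeSi₂O₆: molar mass 248.087 g/mol; 1×40.078 = 40.078 g → 16.15 wt%.
Difference = 29.44 − 16.15 = 13.29 percentage points.

13.29 percentage points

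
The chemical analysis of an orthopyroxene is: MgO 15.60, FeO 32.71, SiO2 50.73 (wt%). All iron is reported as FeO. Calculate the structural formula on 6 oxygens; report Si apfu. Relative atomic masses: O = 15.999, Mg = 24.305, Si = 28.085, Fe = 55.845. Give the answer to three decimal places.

2.002 Si apfu

MgO: 15.60/40.304 = 0.38706 mol → 0.38706 mol Mg, 0.38706 mol O.
FeO: 32.71/71.844 = 0.45529 mol → 0.45529 mol Fe, 0.45529 mol O.
SiO2: 50.73/60.083 = 0.84433 mol → 0.84433 mol Si, 1.68866 mol O.
Total oxygen = 2.53101 mol. Normalization factor = 6/2.53101 = 2.37060.
Si per 6 O = 0.84433 × 2.37060 = 2.002.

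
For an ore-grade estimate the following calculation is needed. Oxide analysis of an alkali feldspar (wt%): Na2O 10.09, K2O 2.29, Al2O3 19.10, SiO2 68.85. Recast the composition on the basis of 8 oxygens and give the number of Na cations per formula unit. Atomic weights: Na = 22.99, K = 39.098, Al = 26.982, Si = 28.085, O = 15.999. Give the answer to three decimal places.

10.09 wt% Na2O ÷ 61.979 g/mol = 0.16280 mol, giving 0.32560 Na and 0.16280 O.
2.29 wt% K2O ÷ 94.195 g/mol = 0.02431 mol, giving 0.04862 K and 0.02431 O.
19.10 wt% Al2O3 ÷ 101.961 g/mol = 0.18733 mol, giving 0.37466 Al and 0.56199 O.
68.85 wt% SiO2 ÷ 60.083 g/mol = 1.14591 mol, giving 1.14591 Si and 2.29182 O.
Oxygen sums to 3.04092; scaling by 8/3.04092 = 2.63078 puts the formula on 8 O.
Na: 0.32560 × 2.63078 = 0.857 atoms per formula unit.

0.857 Na apfu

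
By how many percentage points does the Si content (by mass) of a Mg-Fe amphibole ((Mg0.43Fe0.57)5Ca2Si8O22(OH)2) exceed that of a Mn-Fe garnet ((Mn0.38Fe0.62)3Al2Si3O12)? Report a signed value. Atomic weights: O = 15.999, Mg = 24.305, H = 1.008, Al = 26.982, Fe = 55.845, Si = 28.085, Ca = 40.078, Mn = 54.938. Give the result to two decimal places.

Si in (Mg0.43Fe0.57)5Ca2Si8O22(OH)2: molar mass 902.242 g/mol; 8×28.085 = 224.680 g → 24.90 wt%.
Si in (Mn0.38Fe0.62)3Al2Si3O12: molar mass 496.708 g/mol; 3×28.085 = 84.255 g → 16.96 wt%.
Difference = 24.90 − 16.96 = 7.94 percentage points.

7.94 percentage points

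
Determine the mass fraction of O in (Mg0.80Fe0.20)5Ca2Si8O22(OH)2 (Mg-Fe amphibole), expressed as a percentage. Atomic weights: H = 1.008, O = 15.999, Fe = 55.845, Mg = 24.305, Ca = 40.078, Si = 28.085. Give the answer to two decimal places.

45.50 mass %

Formula mass = 4·24.305 + 1·55.845 + 2·40.078 + 8·28.085 + 24·15.999 + 2·1.008 = 843.893 g/mol, of which 383.976 g is O.
So O makes up 383.976/843.893 = 0.4550 of the mass, i.e. 45.50%.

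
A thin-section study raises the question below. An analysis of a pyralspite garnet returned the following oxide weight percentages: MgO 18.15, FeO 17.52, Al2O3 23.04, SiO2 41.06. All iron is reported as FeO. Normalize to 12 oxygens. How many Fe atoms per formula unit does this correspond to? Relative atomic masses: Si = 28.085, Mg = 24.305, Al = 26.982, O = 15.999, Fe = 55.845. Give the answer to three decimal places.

1.068 Fe apfu

MgO: 18.15/40.304 = 0.45033 mol → 0.45033 mol Mg, 0.45033 mol O.
FeO: 17.52/71.844 = 0.24386 mol → 0.24386 mol Fe, 0.24386 mol O.
Al2O3: 23.04/101.961 = 0.22597 mol → 0.45194 mol Al, 0.67791 mol O.
SiO2: 41.06/60.083 = 0.68339 mol → 0.68339 mol Si, 1.36678 mol O.
Total oxygen = 2.73888 mol. Normalization factor = 12/2.73888 = 4.38135.
Fe per 12 O = 0.24386 × 4.38135 = 1.068.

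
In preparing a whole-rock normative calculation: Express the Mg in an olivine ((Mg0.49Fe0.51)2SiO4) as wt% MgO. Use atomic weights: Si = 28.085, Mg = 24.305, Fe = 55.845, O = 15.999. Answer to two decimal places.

22.85 wt%

Formula mass = 172.862 g/mol.
0.98 Mg → 0.9800 mol MgO per formula unit; M(MgO) = 40.304, so MgO mass = 39.498 g.
39.498/172.862 × 100 = 22.85 wt%.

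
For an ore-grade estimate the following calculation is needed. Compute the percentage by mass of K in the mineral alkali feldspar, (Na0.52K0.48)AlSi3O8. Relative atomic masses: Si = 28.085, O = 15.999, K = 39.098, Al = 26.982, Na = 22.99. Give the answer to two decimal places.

6.95 weight percent

Molar mass of (Na0.52K0.48)AlSi3O8: 0.52×22.99 + 0.48×39.098 + 1×26.982 + 3×28.085 + 8×15.999 = 269.951 g/mol.
Mass of K per formula unit: 0.48 × 39.098 = 18.767 g.
Weight fraction K = 18.767 / 269.951 = 0.0695.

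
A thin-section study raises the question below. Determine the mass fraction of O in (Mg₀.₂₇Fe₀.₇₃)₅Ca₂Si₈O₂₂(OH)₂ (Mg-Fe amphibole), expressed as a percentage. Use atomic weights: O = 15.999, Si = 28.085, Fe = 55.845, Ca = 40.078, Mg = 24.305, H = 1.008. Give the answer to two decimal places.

Formula mass = 1.35·24.305 + 3.65·55.845 + 2·40.078 + 8·28.085 + 24·15.999 + 2·1.008 = 927.474 g/mol, of which 383.976 g is O.
So O makes up 383.976/927.474 = 0.4140 of the mass, i.e. 41.40%.

41.40 weight percent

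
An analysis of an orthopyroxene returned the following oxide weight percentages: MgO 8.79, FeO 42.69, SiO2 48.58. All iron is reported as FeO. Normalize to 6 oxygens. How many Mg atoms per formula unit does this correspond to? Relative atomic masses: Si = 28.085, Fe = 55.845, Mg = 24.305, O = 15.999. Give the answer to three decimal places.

MgO (M=40.304): mol = 0.21809; Mg = 0.21809, O = 0.21809.
FeO (M=71.844): mol = 0.59420; Fe = 0.59420, O = 0.59420.
SiO2 (M=60.083): mol = 0.80855; Si = 0.80855, O = 1.61710.
ΣO = 2.42939; factor = 6/ΣO = 2.46976.
Mg apfu = 0.21809 × 2.46976 = 0.539.

0.539 Mg apfu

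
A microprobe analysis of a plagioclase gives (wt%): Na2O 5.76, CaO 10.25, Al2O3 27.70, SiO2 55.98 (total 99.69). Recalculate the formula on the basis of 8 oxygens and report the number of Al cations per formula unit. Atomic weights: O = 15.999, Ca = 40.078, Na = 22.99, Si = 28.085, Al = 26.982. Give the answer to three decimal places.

1.471 Al apfu

Na2O: 5.76/61.979 = 0.09293 mol → 0.18586 mol Na, 0.09293 mol O.
CaO: 10.25/56.077 = 0.18278 mol → 0.18278 mol Ca, 0.18278 mol O.
Al2O3: 27.70/101.961 = 0.27167 mol → 0.54334 mol Al, 0.81501 mol O.
SiO2: 55.98/60.083 = 0.93171 mol → 0.93171 mol Si, 1.86342 mol O.
Total oxygen = 2.95414 mol. Normalization factor = 8/2.95414 = 2.70806.
Al per 8 O = 0.54334 × 2.70806 = 1.471.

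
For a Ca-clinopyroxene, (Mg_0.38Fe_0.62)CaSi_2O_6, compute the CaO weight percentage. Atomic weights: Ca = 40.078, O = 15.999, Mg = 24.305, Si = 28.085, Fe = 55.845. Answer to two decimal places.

Formula mass = 236.102 g/mol.
1 Ca → 1.0000 mol CaO per formula unit; M(CaO) = 56.077, so CaO mass = 56.077 g.
56.077/236.102 × 100 = 23.75 wt%.

23.75 wt%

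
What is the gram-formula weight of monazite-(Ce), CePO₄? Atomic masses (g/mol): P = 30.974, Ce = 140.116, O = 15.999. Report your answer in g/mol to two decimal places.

235.09 g/mol

The formula mass is the sum 1×140.116 + 1×30.974 + 4×15.999.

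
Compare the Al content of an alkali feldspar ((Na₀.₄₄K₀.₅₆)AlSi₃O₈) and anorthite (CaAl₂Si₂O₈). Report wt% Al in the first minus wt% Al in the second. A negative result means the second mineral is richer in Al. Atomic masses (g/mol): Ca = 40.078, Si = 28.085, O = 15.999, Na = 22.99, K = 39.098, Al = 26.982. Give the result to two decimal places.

First mineral: 26.982 g Al in 271.239 g formula = 9.95 wt% Al.
Second mineral: 53.964 g Al in 278.204 g formula = 19.40 wt% Al.
9.95% − 19.40% gives a difference of -9.45 percentage points.

-9.45 percentage points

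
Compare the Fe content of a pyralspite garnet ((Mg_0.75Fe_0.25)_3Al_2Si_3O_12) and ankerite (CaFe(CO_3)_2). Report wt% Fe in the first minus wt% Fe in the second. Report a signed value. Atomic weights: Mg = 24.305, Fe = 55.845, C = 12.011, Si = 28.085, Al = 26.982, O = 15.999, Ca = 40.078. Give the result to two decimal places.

-16.05 percentage points

M((Mg_0.75Fe_0.25)_3Al_2Si_3O_12) = 426.777 g/mol, so wt% Fe = 41.884/426.777 × 100 = 9.81%.
M(CaFe(CO_3)_2) = 215.939 g/mol, so wt% Fe = 55.845/215.939 × 100 = 25.86%.
9.81 − 25.86 = -16.05 pp.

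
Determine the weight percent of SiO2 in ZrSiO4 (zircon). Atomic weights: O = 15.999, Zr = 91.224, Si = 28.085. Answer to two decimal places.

32.78 wt%

Molar mass of ZrSiO4 = 1×91.224 + 1×28.085 + 4×15.999 = 183.305 g/mol.
Each formula unit contains 1 Si, equivalent to 1/1 = 1.0000 mol SiO2.
M(SiO2) = 1×28.085 + 2×15.999 = 60.083 g/mol.
Mass of SiO2 per formula unit = 1.0000 × 60.083 = 60.083 g.
SiO2 wt% = 60.083 / 183.305 × 100 = 32.78%.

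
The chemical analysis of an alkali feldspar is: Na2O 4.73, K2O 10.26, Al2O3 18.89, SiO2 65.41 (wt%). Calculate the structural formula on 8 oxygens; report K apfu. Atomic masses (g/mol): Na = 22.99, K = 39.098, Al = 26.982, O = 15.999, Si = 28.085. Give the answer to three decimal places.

Na2O: 4.73/61.979 = 0.07632 mol → 0.15264 mol Na, 0.07632 mol O.
K2O: 10.26/94.195 = 0.10892 mol → 0.21784 mol K, 0.10892 mol O.
Al2O3: 18.89/101.961 = 0.18527 mol → 0.37054 mol Al, 0.55581 mol O.
SiO2: 65.41/60.083 = 1.08866 mol → 1.08866 mol Si, 2.17732 mol O.
Total oxygen = 2.91837 mol. Normalization factor = 8/2.91837 = 2.74126.
K per 8 O = 0.21784 × 2.74126 = 0.597.

0.597 K apfu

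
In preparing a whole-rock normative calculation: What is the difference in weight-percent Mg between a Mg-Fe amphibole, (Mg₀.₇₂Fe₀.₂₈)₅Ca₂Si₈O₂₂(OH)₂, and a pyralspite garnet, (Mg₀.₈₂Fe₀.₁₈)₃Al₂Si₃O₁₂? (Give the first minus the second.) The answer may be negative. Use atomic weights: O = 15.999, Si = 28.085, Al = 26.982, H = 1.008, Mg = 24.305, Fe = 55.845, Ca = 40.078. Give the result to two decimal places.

Mg in (Mg₀.₇₂Fe₀.₂₈)₅Ca₂Si₈O₂₂(OH)₂: molar mass 856.509 g/mol; 3.60×24.305 = 87.498 g → 10.22 wt%.
Mg in (Mg₀.₈₂Fe₀.₁₈)₃Al₂Si₃O₁₂: molar mass 420.154 g/mol; 2.46×24.305 = 59.790 g → 14.23 wt%.
Difference = 10.22 − 14.23 = -4.01 percentage points.

-4.01 percentage points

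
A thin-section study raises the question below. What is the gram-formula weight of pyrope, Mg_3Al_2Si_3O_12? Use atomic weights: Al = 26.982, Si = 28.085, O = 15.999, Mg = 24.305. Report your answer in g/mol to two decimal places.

403.12 g/mol

Mg: 3 × 24.305 = 72.9150
Al: 2 × 26.982 = 53.9640
Si: 3 × 28.085 = 84.2550
O: 12 × 15.999 = 191.9880
Summing the contributions gives the formula mass.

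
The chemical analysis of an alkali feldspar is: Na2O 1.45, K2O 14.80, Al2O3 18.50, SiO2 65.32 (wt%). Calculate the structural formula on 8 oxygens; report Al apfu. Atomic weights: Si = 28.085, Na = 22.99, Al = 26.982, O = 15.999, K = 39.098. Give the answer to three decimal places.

Na2O (M=61.979): mol = 0.02340; Na = 0.04680, O = 0.02340.
K2O (M=94.195): mol = 0.15712; K = 0.31424, O = 0.15712.
Al2O3 (M=101.961): mol = 0.18144; Al = 0.36288, O = 0.54432.
SiO2 (M=60.083): mol = 1.08716; Si = 1.08716, O = 2.17432.
ΣO = 2.89916; factor = 8/ΣO = 2.75942.
Al apfu = 0.36288 × 2.75942 = 1.001.

1.001 Al apfu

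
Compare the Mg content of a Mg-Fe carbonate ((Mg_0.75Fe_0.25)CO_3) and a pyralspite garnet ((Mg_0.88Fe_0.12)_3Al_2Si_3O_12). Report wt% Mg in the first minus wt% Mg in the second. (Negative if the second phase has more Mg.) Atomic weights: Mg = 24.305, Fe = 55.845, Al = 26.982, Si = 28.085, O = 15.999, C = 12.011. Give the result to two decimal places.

M((Mg_0.75Fe_0.25)CO_3) = 92.198 g/mol, so wt% Mg = 18.229/92.198 × 100 = 19.77%.
M((Mg_0.88Fe_0.12)_3Al_2Si_3O_12) = 414.476 g/mol, so wt% Mg = 64.165/414.476 × 100 = 15.48%.
19.77 − 15.48 = 4.29 pp.

4.29 percentage points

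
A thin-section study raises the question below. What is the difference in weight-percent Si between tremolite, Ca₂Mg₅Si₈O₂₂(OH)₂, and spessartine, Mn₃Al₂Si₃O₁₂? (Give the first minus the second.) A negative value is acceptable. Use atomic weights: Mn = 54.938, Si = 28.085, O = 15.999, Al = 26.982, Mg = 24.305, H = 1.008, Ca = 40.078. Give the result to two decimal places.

10.64 percentage points

M(Ca₂Mg₅Si₈O₂₂(OH)₂) = 812.353 g/mol, so wt% Si = 224.680/812.353 × 100 = 27.66%.
M(Mn₃Al₂Si₃O₁₂) = 495.021 g/mol, so wt% Si = 84.255/495.021 × 100 = 17.02%.
27.66 − 17.02 = 10.64 pp.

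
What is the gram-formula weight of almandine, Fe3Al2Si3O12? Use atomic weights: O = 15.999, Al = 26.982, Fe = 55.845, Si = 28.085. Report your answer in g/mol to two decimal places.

497.74 g/mol

Fe: 3 × 55.845 = 167.5350
Al: 2 × 26.982 = 53.9640
Si: 3 × 28.085 = 84.2550
O: 12 × 15.999 = 191.9880
Summing the contributions gives the formula mass.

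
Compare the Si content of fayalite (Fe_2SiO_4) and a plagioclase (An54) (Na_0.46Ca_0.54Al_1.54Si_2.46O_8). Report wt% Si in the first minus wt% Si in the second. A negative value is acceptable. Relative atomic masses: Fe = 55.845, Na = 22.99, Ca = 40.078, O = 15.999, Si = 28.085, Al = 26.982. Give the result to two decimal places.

-11.73 percentage points

Si in Fe_2SiO_4: molar mass 203.771 g/mol; 1×28.085 = 28.085 g → 13.78 wt%.
Si in Na_0.46Ca_0.54Al_1.54Si_2.46O_8: molar mass 270.851 g/mol; 2.46×28.085 = 69.089 g → 25.51 wt%.
Difference = 13.78 − 25.51 = -11.73 percentage points.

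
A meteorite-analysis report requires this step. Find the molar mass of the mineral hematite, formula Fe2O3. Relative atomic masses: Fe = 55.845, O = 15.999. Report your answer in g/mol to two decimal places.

Fe: 2 × 55.845 = 111.6900
O: 3 × 15.999 = 47.9970
Summing the contributions gives the formula mass.

159.69 g/mol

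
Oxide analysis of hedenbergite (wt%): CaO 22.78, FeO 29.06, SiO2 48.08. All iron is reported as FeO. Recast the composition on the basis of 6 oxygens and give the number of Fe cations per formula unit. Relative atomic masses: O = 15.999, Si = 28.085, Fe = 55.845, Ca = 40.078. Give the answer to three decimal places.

CaO: 22.78/56.077 = 0.40623 mol → 0.40623 mol Ca, 0.40623 mol O.
FeO: 29.06/71.844 = 0.40449 mol → 0.40449 mol Fe, 0.40449 mol O.
SiO2: 48.08/60.083 = 0.80023 mol → 0.80023 mol Si, 1.60046 mol O.
Total oxygen = 2.41118 mol. Normalization factor = 6/2.41118 = 2.48841.
Fe per 6 O = 0.40449 × 2.48841 = 1.007.

1.007 Fe apfu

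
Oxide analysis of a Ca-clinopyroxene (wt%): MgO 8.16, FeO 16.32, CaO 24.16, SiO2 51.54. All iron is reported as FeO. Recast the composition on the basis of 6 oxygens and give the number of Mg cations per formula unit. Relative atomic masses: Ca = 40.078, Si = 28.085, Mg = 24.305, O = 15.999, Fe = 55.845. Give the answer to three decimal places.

MgO: 8.16/40.304 = 0.20246 mol → 0.20246 mol Mg, 0.20246 mol O.
FeO: 16.32/71.844 = 0.22716 mol → 0.22716 mol Fe, 0.22716 mol O.
CaO: 24.16/56.077 = 0.43084 mol → 0.43084 mol Ca, 0.43084 mol O.
SiO2: 51.54/60.083 = 0.85781 mol → 0.85781 mol Si, 1.71562 mol O.
Total oxygen = 2.57608 mol. Normalization factor = 6/2.57608 = 2.32912.
Mg per 6 O = 0.20246 × 2.32912 = 0.472.

0.472 Mg apfu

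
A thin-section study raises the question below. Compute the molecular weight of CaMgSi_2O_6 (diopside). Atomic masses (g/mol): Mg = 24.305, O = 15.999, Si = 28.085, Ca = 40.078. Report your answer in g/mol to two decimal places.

Ca: 1 × 40.078 = 40.0780
Mg: 1 × 24.305 = 24.3050
Si: 2 × 28.085 = 56.1700
O: 6 × 15.999 = 95.9940
Summing the contributions gives the formula mass.

216.55 g/mol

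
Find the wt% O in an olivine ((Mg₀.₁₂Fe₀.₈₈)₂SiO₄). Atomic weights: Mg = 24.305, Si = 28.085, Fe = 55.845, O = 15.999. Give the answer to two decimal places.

Molar mass of (Mg₀.₁₂Fe₀.₈₈)₂SiO₄: 0.24×24.305 + 1.76×55.845 + 1×28.085 + 4×15.999 = 196.201 g/mol.
Mass of O per formula unit: 4 × 15.999 = 63.996 g.
Weight fraction O = 63.996 / 196.201 = 0.3262.

32.62 mass %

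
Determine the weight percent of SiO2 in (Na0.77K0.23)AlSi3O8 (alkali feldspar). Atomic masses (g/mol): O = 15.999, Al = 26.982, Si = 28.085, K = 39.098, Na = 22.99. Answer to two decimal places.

67.78 wt%

Formula mass = 265.924 g/mol.
3 Si → 3.0000 mol SiO2 per formula unit; M(SiO2) = 60.083, so SiO2 mass = 180.249 g.
180.249/265.924 × 100 = 67.78 wt%.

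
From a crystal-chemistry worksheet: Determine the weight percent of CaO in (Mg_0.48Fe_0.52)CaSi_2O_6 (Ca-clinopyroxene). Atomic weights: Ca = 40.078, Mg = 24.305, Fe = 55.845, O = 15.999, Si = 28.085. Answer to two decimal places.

24.07 wt%

M((Mg_0.48Fe_0.52)CaSi_2O_6) = 232.948 g/mol; M(CaO) = 56.077 g/mol.
Moles CaO per formula unit = 1 Ca ÷ 1 = 1.0000.
CaO fraction = (1.0000 × 56.077) / 232.948 = 56.077/232.948 = 0.2407.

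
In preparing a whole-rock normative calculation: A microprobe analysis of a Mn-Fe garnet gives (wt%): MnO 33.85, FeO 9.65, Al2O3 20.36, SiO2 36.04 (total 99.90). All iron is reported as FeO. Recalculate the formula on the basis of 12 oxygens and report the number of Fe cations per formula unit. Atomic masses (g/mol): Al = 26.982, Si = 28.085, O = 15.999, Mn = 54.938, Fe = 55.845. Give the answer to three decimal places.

MnO: 33.85/70.937 = 0.47718 mol → 0.47718 mol Mn, 0.47718 mol O.
FeO: 9.65/71.844 = 0.13432 mol → 0.13432 mol Fe, 0.13432 mol O.
Al2O3: 20.36/101.961 = 0.19968 mol → 0.39936 mol Al, 0.59904 mol O.
SiO2: 36.04/60.083 = 0.59984 mol → 0.59984 mol Si, 1.19968 mol O.
Total oxygen = 2.41022 mol. Normalization factor = 12/2.41022 = 4.97880.
Fe per 12 O = 0.13432 × 4.97880 = 0.669.

0.669 Fe apfu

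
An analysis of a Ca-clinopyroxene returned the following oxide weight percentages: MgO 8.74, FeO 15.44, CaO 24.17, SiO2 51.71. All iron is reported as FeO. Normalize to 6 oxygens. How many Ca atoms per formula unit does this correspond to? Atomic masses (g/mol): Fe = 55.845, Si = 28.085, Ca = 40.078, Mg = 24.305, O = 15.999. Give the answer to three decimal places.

8.74 wt% MgO ÷ 40.304 g/mol = 0.21685 mol, giving 0.21685 Mg and 0.21685 O.
15.44 wt% FeO ÷ 71.844 g/mol = 0.21491 mol, giving 0.21491 Fe and 0.21491 O.
24.17 wt% CaO ÷ 56.077 g/mol = 0.43101 mol, giving 0.43101 Ca and 0.43101 O.
51.71 wt% SiO2 ÷ 60.083 g/mol = 0.86064 mol, giving 0.86064 Si and 1.72128 O.
Oxygen sums to 2.58405; scaling by 6/2.58405 = 2.32194 puts the formula on 6 O.
Ca: 0.43101 × 2.32194 = 1.001 atoms per formula unit.

1.001 Ca apfu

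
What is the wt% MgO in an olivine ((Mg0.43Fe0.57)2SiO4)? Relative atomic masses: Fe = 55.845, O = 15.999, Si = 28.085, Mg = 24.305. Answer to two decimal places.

Formula mass = 176.647 g/mol.
0.86 Mg → 0.8600 mol MgO per formula unit; M(MgO) = 40.304, so MgO mass = 34.661 g.
34.661/176.647 × 100 = 19.62 wt%.

19.62 wt%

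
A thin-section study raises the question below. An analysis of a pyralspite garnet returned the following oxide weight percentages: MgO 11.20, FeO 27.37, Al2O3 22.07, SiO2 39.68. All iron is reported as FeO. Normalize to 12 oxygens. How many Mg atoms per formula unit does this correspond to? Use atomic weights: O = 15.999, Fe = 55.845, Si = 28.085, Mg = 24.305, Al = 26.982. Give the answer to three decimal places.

MgO (M=40.304): mol = 0.27789; Mg = 0.27789, O = 0.27789.
FeO (M=71.844): mol = 0.38096; Fe = 0.38096, O = 0.38096.
Al2O3 (M=101.961): mol = 0.21646; Al = 0.43292, O = 0.64938.
SiO2 (M=60.083): mol = 0.66042; Si = 0.66042, O = 1.32084.
ΣO = 2.62907; factor = 12/ΣO = 4.56435.
Mg apfu = 0.27789 × 4.56435 = 1.268.

1.268 Mg apfu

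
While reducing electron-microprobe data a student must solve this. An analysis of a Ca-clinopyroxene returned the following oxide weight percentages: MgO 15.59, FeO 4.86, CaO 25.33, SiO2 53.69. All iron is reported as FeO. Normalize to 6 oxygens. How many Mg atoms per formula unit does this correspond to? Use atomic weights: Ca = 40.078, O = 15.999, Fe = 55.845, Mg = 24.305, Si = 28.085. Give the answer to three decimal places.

MgO: 15.59/40.304 = 0.38681 mol → 0.38681 mol Mg, 0.38681 mol O.
FeO: 4.86/71.844 = 0.06765 mol → 0.06765 mol Fe, 0.06765 mol O.
CaO: 25.33/56.077 = 0.45170 mol → 0.45170 mol Ca, 0.45170 mol O.
SiO2: 53.69/60.083 = 0.89360 mol → 0.89360 mol Si, 1.78720 mol O.
Total oxygen = 2.69336 mol. Normalization factor = 6/2.69336 = 2.22770.
Mg per 6 O = 0.38681 × 2.22770 = 0.862.

0.862 Mg apfu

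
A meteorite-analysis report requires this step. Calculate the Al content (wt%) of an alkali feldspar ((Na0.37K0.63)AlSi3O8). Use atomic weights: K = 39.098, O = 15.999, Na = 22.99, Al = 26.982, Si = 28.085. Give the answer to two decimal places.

9.91 wt%

M((Na0.37K0.63)AlSi3O8) = 272.367 g/mol.
Al contributes 1 × 26.982 = 26.982 g per mole.
26.982/272.367 = 0.0991 → 9.91%.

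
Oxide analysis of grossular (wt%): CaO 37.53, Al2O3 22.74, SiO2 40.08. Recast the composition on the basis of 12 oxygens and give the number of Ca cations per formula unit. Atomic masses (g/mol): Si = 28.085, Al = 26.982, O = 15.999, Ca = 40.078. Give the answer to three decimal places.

3.005 Ca apfu

CaO (M=56.077): mol = 0.66926; Ca = 0.66926, O = 0.66926.
Al2O3 (M=101.961): mol = 0.22303; Al = 0.44606, O = 0.66909.
SiO2 (M=60.083): mol = 0.66708; Si = 0.66708, O = 1.33416.
ΣO = 2.67251; factor = 12/ΣO = 4.49016.
Ca apfu = 0.66926 × 4.49016 = 3.005.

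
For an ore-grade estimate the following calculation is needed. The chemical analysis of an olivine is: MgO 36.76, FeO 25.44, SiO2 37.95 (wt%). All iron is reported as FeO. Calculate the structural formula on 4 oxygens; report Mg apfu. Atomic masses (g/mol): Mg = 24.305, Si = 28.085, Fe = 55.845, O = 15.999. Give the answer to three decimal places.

1.442 Mg apfu

36.76 wt% MgO ÷ 40.304 g/mol = 0.91207 mol, giving 0.91207 Mg and 0.91207 O.
25.44 wt% FeO ÷ 71.844 g/mol = 0.35410 mol, giving 0.35410 Fe and 0.35410 O.
37.95 wt% SiO2 ÷ 60.083 g/mol = 0.63163 mol, giving 0.63163 Si and 1.26326 O.
Oxygen sums to 2.52943; scaling by 4/2.52943 = 1.58138 puts the formula on 4 O.
Mg: 0.91207 × 1.58138 = 1.442 atoms per formula unit.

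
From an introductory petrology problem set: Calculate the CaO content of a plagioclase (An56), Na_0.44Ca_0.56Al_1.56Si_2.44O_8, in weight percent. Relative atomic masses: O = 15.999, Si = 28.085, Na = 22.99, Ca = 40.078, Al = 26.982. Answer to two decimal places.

Molar mass of Na_0.44Ca_0.56Al_1.56Si_2.44O_8 = 0.44×22.99 + 0.56×40.078 + 1.56×26.982 + 2.44×28.085 + 8×15.999 = 271.171 g/mol.
Each formula unit contains 0.56 Ca, equivalent to 0.56/1 = 0.5600 mol CaO.
M(CaO) = 1×40.078 + 1×15.999 = 56.077 g/mol.
Mass of CaO per formula unit = 0.5600 × 56.077 = 31.403 g.
CaO wt% = 31.403 / 271.171 × 100 = 11.58%.

11.58 wt%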